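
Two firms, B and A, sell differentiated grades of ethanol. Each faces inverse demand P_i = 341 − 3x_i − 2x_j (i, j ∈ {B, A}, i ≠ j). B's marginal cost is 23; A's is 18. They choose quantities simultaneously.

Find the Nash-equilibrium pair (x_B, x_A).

Firm B's profit: π = x_B(341 − 3x_B − 2x_A) − 23x_B.
∂π/∂x_B = 318 − 6x_B − 2x_A = 0 ⇒ x_B = 53 − (1/3)x_A.
Similarly x_A = 323/6 − (1/3)x_B.
Plugging x_A into B's best response: x_B = 53 − (1/3)(323/6 − (1/3)x_B) ⇒ (8/9)x_B = 631/18, so x_B = 39.4375.
Then x_A = 323/6 − (1/3)·39.4375 = 40.6875.

39.4375, 40.6875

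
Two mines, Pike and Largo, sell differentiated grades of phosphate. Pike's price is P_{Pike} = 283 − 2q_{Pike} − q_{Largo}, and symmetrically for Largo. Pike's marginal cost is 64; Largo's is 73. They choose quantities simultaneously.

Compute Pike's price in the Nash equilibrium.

Mine Pike's profit: π = q_{Pike}(283 − 2q_{Pike} − q_{Largo}) − 64q_{Pike}.
∂π/∂q_{Pike} = 219 − 4q_{Pike} − q_{Largo} = 0 ⇒ q_{Pike} = 54.75 − 0.25q_{Largo}.
Similarly q_{Largo} = 52.5 − 0.25q_{Pike}.
Plugging q_{Largo} into Pike's best response: q_{Pike} = 54.75 − 0.25(52.5 − 0.25q_{Pike}) ⇒ 0.9375q_{Pike} = 41.625, so q_{Pike} = 44.4.
Then q_{Largo} = 52.5 − 0.25·44.4 = 41.4.
P_{Pike} = 283 − 2·44.4 − 41.4 = 152.8.

152.8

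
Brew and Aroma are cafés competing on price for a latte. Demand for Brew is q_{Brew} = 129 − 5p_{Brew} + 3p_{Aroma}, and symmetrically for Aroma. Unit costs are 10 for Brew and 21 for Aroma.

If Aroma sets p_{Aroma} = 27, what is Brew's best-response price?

Brew's profit: π = (p_{Brew} − 10)(129 − 5p_{Brew} + 3p_{Aroma}).
∂π/∂p_{Brew} = 179 − 10p_{Brew} + 3p_{Aroma} = 0 ⇒ p_{Brew} = 17.9 + 0.3p_{Aroma}.
At p_{Aroma} = 27: p_{Brew} = 17.9 + 0.3·27 = 26.

26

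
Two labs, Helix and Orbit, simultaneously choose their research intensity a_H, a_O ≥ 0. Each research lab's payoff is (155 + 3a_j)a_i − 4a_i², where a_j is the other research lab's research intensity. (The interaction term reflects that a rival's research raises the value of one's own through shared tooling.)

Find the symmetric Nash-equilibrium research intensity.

31

Helix's payoff is (155 + 3a_O)a_H − 4a_H².
∂π/∂a_H = 155 + 3a_O − 8a_H = 0, so a_H = 19.375 + 0.375a_O.
Setting a_H = a_O in the reaction function: a_H = 19.375 + 0.375a_H, so a_H = 19.375 / 0.625 = 31.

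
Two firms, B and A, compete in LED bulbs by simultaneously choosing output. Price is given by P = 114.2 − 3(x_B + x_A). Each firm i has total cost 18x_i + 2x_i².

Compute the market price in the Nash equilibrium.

Firm B's profit: π = x_B(114.2 − 3(x_B + x_A)) − 18x_B − 2x_B².
∂π/∂x_B = 96.2 − 10x_B − 3x_A = 0, so x_B = 9.62 − 0.3x_A.
By symmetry x_A = x_B; substituting into the reaction function, 1.3x_B = 9.62 and x_B = 7.4.
Equilibrium price: P = 114.2 − 3·14.8 = 69.8.

69.8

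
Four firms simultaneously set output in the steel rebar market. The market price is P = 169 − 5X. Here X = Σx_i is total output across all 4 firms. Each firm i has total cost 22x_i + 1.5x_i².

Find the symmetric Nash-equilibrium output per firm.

5.25

A representative firm's profit is π_i = x_i(169 − 5X) − 22x_i − 1.5x_i², with X = x_i + Σ_{j≠i} x_j.
First-order condition: 147 − 13x_i − 5Σ_{j≠i} x_j = 0.
With identical firms, set every x_j = x: then 147 − 13x − 15x = 0, i.e. x = 147/28 = 5.25.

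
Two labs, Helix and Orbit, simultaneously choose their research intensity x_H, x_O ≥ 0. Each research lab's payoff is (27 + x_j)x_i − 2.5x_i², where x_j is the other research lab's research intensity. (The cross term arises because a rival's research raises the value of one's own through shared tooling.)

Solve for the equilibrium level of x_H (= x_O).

Helix's payoff is (27 + x_O)x_H − 2.5x_H².
∂π/∂x_H = 27 + x_O − 5x_H = 0, so x_H = 5.4 + 0.2x_O.
By symmetry x_O = x_H; substituting into the reaction function, 0.8x_H = 5.4 and x_H = 6.75.

6.75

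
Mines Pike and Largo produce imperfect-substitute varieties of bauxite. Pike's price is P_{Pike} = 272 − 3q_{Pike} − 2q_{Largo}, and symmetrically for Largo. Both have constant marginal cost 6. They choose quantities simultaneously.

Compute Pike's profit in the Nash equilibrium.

Mine Pike's profit: π = q_{Pike}(272 − 3q_{Pike} − 2q_{Largo}) − 6q_{Pike}.
∂π/∂q_{Pike} = 266 − 6q_{Pike} − 2q_{Largo} = 0 ⇒ q_{Pike} = 133/3 − (1/3)q_{Largo}.
Setting q_{Pike} = q_{Largo} in the reaction function: q_{Pike} = 133/3 − (1/3)q_{Pike}, so q_{Pike} = (133/3) / (4/3) = 33.25.
P_{Pike} = 272 − 3·33.25 − 2·33.25 = 105.75.
Profit = (105.75 − 6)·33.25 = 3316.6875.

3316.6875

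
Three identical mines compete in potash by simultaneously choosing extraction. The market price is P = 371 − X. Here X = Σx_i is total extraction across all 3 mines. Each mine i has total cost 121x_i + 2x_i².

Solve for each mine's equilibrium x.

A representative mine's profit is π_i = x_i(371 − X) − 121x_i − 2x_i², with X = x_i + Σ_{j≠i} x_j.
First-order condition: 250 − 6x_i − Σ_{j≠i} x_j = 0.
In a symmetric equilibrium every mine chooses the same x, so Σ_{j≠i} x_j = 2x. The condition becomes 250 − 8x = 0, giving x = 250/8 = 31.25.

31.25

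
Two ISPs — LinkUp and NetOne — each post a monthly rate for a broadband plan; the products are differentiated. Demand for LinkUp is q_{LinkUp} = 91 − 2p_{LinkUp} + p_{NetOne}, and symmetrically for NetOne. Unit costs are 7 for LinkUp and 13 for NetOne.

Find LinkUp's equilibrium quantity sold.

57.6

LinkUp's profit: π = (p_{LinkUp} − 7)(91 − 2p_{LinkUp} + p_{NetOne}).
∂π/∂p_{LinkUp} = 105 − 4p_{LinkUp} + p_{NetOne} = 0 ⇒ p_{LinkUp} = 26.25 + 0.25p_{NetOne}.
Similarly p_{NetOne} = 29.25 + 0.25p_{LinkUp}.
Plugging p_{NetOne} into LinkUp's best response: p_{LinkUp} = 26.25 + 0.25(29.25 + 0.25p_{LinkUp}) ⇒ 0.9375p_{LinkUp} = 33.5625, so p_{LinkUp} = 35.8.
Then p_{NetOne} = 29.25 + 0.25·35.8 = 38.2.
q_{LinkUp} = 91 − 2·35.8 + 38.2 = 57.6.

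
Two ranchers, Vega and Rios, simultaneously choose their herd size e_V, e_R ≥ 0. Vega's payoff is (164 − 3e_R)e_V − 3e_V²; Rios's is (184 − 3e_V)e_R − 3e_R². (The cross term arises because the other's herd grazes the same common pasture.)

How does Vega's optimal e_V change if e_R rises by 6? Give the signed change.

Expanding Vega's payoff: 164e_V − 3e_Re_V − 3e_V².
∂π/∂e_V = 164 − 3e_R − 6e_V = 0, so e_V = 82/3 − 0.5e_R.
The reaction-function slope is −0.5, so a 6-unit rise in e_R moves e_V by −0.5 × 6 = −3. Vega's best response falls — the actions are strategic substitutes.

-3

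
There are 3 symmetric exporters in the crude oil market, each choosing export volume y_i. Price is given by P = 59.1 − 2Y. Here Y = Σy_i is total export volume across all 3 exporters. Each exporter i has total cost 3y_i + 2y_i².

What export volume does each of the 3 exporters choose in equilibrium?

4.675

A representative exporter's profit is π_i = y_i(59.1 − 2Y) − 3y_i − 2y_i², with Y = y_i + Σ_{j≠i} y_j.
First-order condition: 56.1 − 8y_i − 2Σ_{j≠i} y_j = 0.
With identical exporters, set every y_j = y: then 56.1 − 8y − 4y = 0, i.e. y = 56.1/12 = 4.675.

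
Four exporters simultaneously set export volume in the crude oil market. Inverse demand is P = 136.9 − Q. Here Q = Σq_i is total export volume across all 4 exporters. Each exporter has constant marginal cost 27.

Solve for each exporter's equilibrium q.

21.98

A representative exporter's profit is π_i = q_i(136.9 − Q) − 27q_i, with Q = q_i + Σ_{j≠i} q_j.
First-order condition: 109.9 − 2q_i − Σ_{j≠i} q_j = 0.
With identical exporters, set every q_j = q: then 109.9 − 2q − 3q = 0, i.e. q = 109.9/5 = 21.98.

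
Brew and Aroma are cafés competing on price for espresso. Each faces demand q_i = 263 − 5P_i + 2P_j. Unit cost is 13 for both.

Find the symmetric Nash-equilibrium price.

41

Brew's profit: π = (P_{Brew} − 13)(263 − 5P_{Brew} + 2P_{Aroma}).
∂π/∂P_{Brew} = 328 − 10P_{Brew} + 2P_{Aroma} = 0 ⇒ P_{Brew} = 32.8 + 0.2P_{Aroma}.
Setting P_{Brew} = P_{Aroma} in the reaction function: P_{Brew} = 32.8 + 0.2P_{Brew}, so P_{Brew} = 32.8 / 0.8 = 41.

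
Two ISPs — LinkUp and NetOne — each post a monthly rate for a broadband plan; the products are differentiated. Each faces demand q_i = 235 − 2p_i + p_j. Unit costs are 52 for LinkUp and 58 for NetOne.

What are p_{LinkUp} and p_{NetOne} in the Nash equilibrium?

LinkUp's profit: π = (p_{LinkUp} − 52)(235 − 2p_{LinkUp} + p_{NetOne}).
∂π/∂p_{LinkUp} = 339 − 4p_{LinkUp} + p_{NetOne} = 0 ⇒ p_{LinkUp} = 84.75 + 0.25p_{NetOne}.
Similarly p_{NetOne} = 87.75 + 0.25p_{LinkUp}.
Plugging p_{NetOne} into LinkUp's best response: p_{LinkUp} = 84.75 + 0.25(87.75 + 0.25p_{LinkUp}) ⇒ 0.9375p_{LinkUp} = 106.6875, so p_{LinkUp} = 113.8.
Then p_{NetOne} = 87.75 + 0.25·113.8 = 116.2.

113.8, 116.2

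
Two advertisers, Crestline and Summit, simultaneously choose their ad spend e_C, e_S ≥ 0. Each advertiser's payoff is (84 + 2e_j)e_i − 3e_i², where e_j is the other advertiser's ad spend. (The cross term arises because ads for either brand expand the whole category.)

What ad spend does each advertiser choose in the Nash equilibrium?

21

Crestline's payoff is (84 + 2e_S)e_C − 3e_C².
∂π/∂e_C = 84 + 2e_S − 6e_C = 0, so e_C = 14 + (1/3)e_S.
By symmetry e_S = e_C; substituting into the reaction function, (2/3)e_C = 14 and e_C = 21.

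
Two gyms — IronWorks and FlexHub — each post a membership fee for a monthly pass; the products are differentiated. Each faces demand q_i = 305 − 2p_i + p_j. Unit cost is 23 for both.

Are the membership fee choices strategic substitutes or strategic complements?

strategic complements

IronWorks's profit: π = (p_{IronWorks} − 23)(305 − 2p_{IronWorks} + p_{FlexHub}).
∂π/∂p_{IronWorks} = 351 − 4p_{IronWorks} + p_{FlexHub} = 0 ⇒ p_{IronWorks} = 87.75 + 0.25p_{FlexHub}.
The best-response slope dp_{IronWorks}/dp_{FlexHub} = 0.25 > 0: the reaction function is upward-sloping, so the choices are strategic complements.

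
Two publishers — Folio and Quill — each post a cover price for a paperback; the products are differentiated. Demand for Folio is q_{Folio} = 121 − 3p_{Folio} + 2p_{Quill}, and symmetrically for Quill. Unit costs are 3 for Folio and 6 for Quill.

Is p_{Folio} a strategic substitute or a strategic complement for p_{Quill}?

Folio's profit: π = (p_{Folio} − 3)(121 − 3p_{Folio} + 2p_{Quill}).
∂π/∂p_{Folio} = 130 − 6p_{Folio} + 2p_{Quill} = 0 ⇒ p_{Folio} = 65/3 + (1/3)p_{Quill}.
The best-response slope dp_{Folio}/dp_{Quill} = 1/3 > 0: the reaction function is upward-sloping, so the choices are strategic complements.

strategic complements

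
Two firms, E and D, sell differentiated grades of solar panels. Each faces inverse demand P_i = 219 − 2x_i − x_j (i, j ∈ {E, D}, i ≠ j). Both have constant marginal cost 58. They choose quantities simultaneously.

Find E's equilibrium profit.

Firm E's profit: π = x_E(219 − 2x_E − x_D) − 58x_E.
∂π/∂x_E = 161 − 4x_E − x_D = 0 ⇒ x_E = 40.25 − 0.25x_D.
By symmetry x_D = x_E; substituting into the reaction function, 1.25x_E = 40.25 and x_E = 32.2.
P_E = 219 − 2·32.2 − 32.2 = 122.4.
Profit = (122.4 − 58)·32.2 = 2073.68.

2073.68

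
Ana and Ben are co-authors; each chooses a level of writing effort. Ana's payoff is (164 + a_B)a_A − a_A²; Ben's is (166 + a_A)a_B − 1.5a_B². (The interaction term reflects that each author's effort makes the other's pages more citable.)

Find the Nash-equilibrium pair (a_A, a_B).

131.6, 99.2

Expanding Ana's payoff: 164a_A + a_Ba_A − a_A².
∂π/∂a_A = 164 + a_B − 2a_A = 0, so a_A = 82 + 0.5a_B.
Likewise for Ben: a_B = 166/3 + (1/3)a_A.
Solving the two reaction functions simultaneously: (1 − (0.5)(1/3))a_A = 82 + 0.5·(166/3), so (5/6)a_A = 329/3 and a_A = 131.6.
Then a_B = 166/3 + (1/3)·131.6 = 99.2.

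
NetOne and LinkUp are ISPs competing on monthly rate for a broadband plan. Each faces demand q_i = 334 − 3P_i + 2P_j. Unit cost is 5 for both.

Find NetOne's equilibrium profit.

NetOne's profit: π = (P_{NetOne} − 5)(334 − 3P_{NetOne} + 2P_{LinkUp}).
∂π/∂P_{NetOne} = 349 − 6P_{NetOne} + 2P_{LinkUp} = 0 ⇒ P_{NetOne} = 349/6 + (1/3)P_{LinkUp}.
Setting P_{NetOne} = P_{LinkUp} in the reaction function: P_{NetOne} = 349/6 + (1/3)P_{NetOne}, so P_{NetOne} = (349/6) / (2/3) = 87.25.
q_{NetOne} = 334 − 3·87.25 + 2·87.25 = 246.75.
Profit = (87.25 − 5)·246.75 = 20295.1875.

20295.1875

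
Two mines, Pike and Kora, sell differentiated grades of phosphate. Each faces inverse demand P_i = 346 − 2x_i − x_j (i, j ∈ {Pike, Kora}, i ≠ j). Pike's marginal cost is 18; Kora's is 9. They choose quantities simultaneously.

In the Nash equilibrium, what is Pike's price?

148

Mine Pike's profit: π = x_{Pike}(346 − 2x_{Pike} − x_{Kora}) − 18x_{Pike}.
∂π/∂x_{Pike} = 328 − 4x_{Pike} − x_{Kora} = 0 ⇒ x_{Pike} = 82 − 0.25x_{Kora}.
Similarly x_{Kora} = 84.25 − 0.25x_{Pike}.
Substituting the second reaction function into the first: x_{Pike} = 82 − 0.25(84.25 − 0.25x_{Pike}), which gives 0.9375x_{Pike} = 60.9375 ⇒ x_{Pike} = 65.
Then x_{Kora} = 84.25 − 0.25·65 = 68.
P_{Pike} = 346 − 2·65 − 68 = 148.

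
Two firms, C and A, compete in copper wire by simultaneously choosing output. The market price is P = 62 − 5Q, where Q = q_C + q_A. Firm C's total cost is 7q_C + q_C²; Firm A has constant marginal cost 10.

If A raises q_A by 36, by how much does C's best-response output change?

Firm C's profit: π = q_C(62 − 5(q_C + q_A)) − 7q_C − q_C².
∂π/∂q_C = 55 − 12q_C − 5q_A = 0, so q_C = 55/12 − (5/12)q_A.
The reaction-function slope is −5/12, so a 36-unit rise in q_A moves q_C by −5/12 × 36 = −15. C's best response falls — the actions are strategic substitutes.

-15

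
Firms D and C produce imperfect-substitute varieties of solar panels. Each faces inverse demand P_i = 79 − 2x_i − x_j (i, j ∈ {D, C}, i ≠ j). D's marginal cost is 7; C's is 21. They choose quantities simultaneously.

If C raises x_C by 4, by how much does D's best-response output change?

Firm D's profit: π = x_D(79 − 2x_D − x_C) − 7x_D.
∂π/∂x_D = 72 − 4x_D − x_C = 0 ⇒ x_D = 18 − 0.25x_C.
The reaction-function slope is −0.25, so a 4-unit rise in x_C moves x_D by −0.25 × 4 = −1. D's best response falls — the actions are strategic substitutes.

-1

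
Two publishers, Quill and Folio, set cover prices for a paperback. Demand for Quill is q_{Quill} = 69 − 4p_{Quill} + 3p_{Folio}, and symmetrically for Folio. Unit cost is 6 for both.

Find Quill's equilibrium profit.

635.04

Quill's profit: π = (p_{Quill} − 6)(69 − 4p_{Quill} + 3p_{Folio}).
∂π/∂p_{Quill} = 93 − 8p_{Quill} + 3p_{Folio} = 0 ⇒ p_{Quill} = 11.625 + 0.375p_{Folio}.
The game is symmetric, so in equilibrium p_{Folio} = p_{Quill}: the reaction function gives 0.625p_{Quill} = 11.625, hence p_{Quill} = 18.6.
q_{Quill} = 69 − 4·18.6 + 3·18.6 = 50.4.
Profit = (18.6 − 6)·50.4 = 635.04.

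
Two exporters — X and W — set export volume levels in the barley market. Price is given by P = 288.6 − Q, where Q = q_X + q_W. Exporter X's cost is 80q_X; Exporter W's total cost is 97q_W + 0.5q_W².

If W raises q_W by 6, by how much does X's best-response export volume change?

-3

Exporter X's profit: π = q_X(288.6 − (q_X + q_W)) − 80q_X.
∂π/∂q_X = 208.6 − 2q_X − q_W = 0, so q_X = 104.3 − 0.5q_W.
The reaction-function slope is −0.5, so a 6-unit rise in q_W moves q_X by −0.5 × 6 = −3. X's best response falls — the actions are strategic substitutes.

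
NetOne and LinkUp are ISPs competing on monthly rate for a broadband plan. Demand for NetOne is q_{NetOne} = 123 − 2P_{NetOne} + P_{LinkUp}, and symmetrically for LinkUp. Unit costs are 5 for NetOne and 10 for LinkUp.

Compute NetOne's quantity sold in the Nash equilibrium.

80

NetOne's profit: π = (P_{NetOne} − 5)(123 − 2P_{NetOne} + P_{LinkUp}).
∂π/∂P_{NetOne} = 133 − 4P_{NetOne} + P_{LinkUp} = 0 ⇒ P_{NetOne} = 33.25 + 0.25P_{LinkUp}.
Similarly P_{LinkUp} = 35.75 + 0.25P_{NetOne}.
Solving the two reaction functions simultaneously: (1 − (0.25)(0.25))P_{NetOne} = 33.25 + 0.25·35.75, so 0.9375P_{NetOne} = 42.1875 and P_{NetOne} = 45.
Then P_{LinkUp} = 35.75 + 0.25·45 = 47.
q_{NetOne} = 123 − 2·45 + 47 = 80.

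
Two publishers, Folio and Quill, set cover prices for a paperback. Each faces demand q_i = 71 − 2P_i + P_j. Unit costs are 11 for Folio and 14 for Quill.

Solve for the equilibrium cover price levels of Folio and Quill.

31.4, 32.6

Folio's profit: π = (P_{Folio} − 11)(71 − 2P_{Folio} + P_{Quill}).
∂π/∂P_{Folio} = 93 − 4P_{Folio} + P_{Quill} = 0 ⇒ P_{Folio} = 23.25 + 0.25P_{Quill}.
Similarly P_{Quill} = 24.75 + 0.25P_{Folio}.
Substituting the second reaction function into the first: P_{Folio} = 23.25 + 0.25(24.75 + 0.25P_{Folio}), which gives 0.9375P_{Folio} = 29.4375 ⇒ P_{Folio} = 31.4.
Then P_{Quill} = 24.75 + 0.25·31.4 = 32.6.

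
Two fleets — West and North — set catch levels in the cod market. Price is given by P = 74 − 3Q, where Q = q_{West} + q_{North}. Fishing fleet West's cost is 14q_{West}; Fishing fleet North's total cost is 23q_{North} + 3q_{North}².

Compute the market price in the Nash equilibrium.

Fishing fleet West's profit: π = q_{West}(74 − 3(q_{West} + q_{North})) − 14q_{West}.
∂π/∂q_{West} = 60 − 6q_{West} − 3q_{North} = 0, so q_{West} = 10 − 0.5q_{North}.
For North: ∂π/∂q_{North} = 51 − 12q_{North} − 3q_{West} = 0 ⇒ q_{North} = 4.25 − 0.25q_{West}.
Substituting the second reaction function into the first: q_{West} = 10 − 0.5(4.25 − 0.25q_{West}), which gives 0.875q_{West} = 7.875 ⇒ q_{West} = 9.
Then q_{North} = 4.25 − 0.25·9 = 2.
Equilibrium price: P = 74 − 3·11 = 41.

41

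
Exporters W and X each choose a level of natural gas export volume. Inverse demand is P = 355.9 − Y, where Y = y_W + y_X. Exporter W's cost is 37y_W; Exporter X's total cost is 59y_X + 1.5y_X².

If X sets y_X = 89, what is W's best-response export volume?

114.95

Exporter W's profit: π = y_W(355.9 − (y_W + y_X)) − 37y_W.
∂π/∂y_W = 318.9 − 2y_W − y_X = 0, so y_W = 159.45 − 0.5y_X.
At y_X = 89: y_W = 159.45 − 0.5·89 = 114.95.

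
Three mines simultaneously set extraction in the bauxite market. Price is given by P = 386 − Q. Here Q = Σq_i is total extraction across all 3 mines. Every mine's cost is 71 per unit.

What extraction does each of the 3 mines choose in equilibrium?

A representative mine's profit is π_i = q_i(386 − Q) − 71q_i, with Q = q_i + Σ_{j≠i} q_j.
First-order condition: 315 − 2q_i − Σ_{j≠i} q_j = 0.
Imposing symmetry (q_j = q for all j) turns Σ_{j≠i} q_j into 2q, so 315 = 4q and q = 78.75.

78.75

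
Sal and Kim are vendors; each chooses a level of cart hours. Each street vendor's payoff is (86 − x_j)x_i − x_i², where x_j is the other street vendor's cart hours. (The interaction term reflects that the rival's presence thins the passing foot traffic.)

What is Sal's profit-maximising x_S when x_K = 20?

Sal's payoff is (86 − x_K)x_S − x_S².
∂π/∂x_S = 86 − x_K − 2x_S = 0, so x_S = 43 − 0.5x_K.
At x_K = 20: x_S = 43 − 0.5·20 = 33.

33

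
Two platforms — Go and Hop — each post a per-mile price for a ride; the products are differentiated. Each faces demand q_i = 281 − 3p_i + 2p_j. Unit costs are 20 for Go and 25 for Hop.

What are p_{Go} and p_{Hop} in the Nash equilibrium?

86.1875, 88.0625

Go's profit: π = (p_{Go} − 20)(281 − 3p_{Go} + 2p_{Hop}).
∂π/∂p_{Go} = 341 − 6p_{Go} + 2p_{Hop} = 0 ⇒ p_{Go} = 341/6 + (1/3)p_{Hop}.
Similarly p_{Hop} = 178/3 + (1/3)p_{Go}.
Substituting the second reaction function into the first: p_{Go} = 341/6 + (1/3)(178/3 + (1/3)p_{Go}), which gives (8/9)p_{Go} = 1379/18 ⇒ p_{Go} = 86.1875.
Then p_{Hop} = 178/3 + (1/3)·86.1875 = 88.0625.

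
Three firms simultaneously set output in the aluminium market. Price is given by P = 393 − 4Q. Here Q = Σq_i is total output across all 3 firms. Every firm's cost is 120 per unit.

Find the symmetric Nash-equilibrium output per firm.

A representative firm's profit is π_i = q_i(393 − 4Q) − 120q_i, with Q = q_i + Σ_{j≠i} q_j.
First-order condition: 273 − 8q_i − 4Σ_{j≠i} q_j = 0.
In a symmetric equilibrium every firm chooses the same q, so Σ_{j≠i} q_j = 2q. The condition becomes 273 − 16q = 0, giving q = 273/16 = 17.0625.

17.0625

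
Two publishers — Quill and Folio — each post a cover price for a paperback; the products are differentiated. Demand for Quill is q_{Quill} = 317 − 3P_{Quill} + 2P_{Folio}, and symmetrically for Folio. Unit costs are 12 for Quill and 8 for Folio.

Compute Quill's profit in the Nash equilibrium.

Quill's profit: π = (P_{Quill} − 12)(317 − 3P_{Quill} + 2P_{Folio}).
∂π/∂P_{Quill} = 353 − 6P_{Quill} + 2P_{Folio} = 0 ⇒ P_{Quill} = 353/6 + (1/3)P_{Folio}.
Similarly P_{Folio} = 341/6 + (1/3)P_{Quill}.
Solving the two reaction functions simultaneously: (1 − (1/3)(1/3))P_{Quill} = 353/6 + (1/3)·(341/6), so (8/9)P_{Quill} = 700/9 and P_{Quill} = 87.5.
Then P_{Folio} = 341/6 + (1/3)·87.5 = 86.
q_{Quill} = 317 − 3·87.5 + 2·86 = 226.5.
Profit = (87.5 − 12)·226.5 = 17100.75.

17100.75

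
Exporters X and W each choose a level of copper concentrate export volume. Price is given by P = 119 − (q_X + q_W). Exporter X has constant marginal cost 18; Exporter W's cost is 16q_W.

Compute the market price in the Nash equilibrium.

51

Exporter X's profit: π = q_X(119 − (q_X + q_W)) − 18q_X.
∂π/∂q_X = 101 − 2q_X − q_W = 0, so q_X = 50.5 − 0.5q_W.
By the same steps for W: q_W = 51.5 − 0.5q_X.
Plugging q_W into X's best response: q_X = 50.5 − 0.5(51.5 − 0.5q_X) ⇒ 0.75q_X = 24.75, so q_X = 33.
Then q_W = 51.5 − 0.5·33 = 35.
Equilibrium price: P = 119 − 68 = 51.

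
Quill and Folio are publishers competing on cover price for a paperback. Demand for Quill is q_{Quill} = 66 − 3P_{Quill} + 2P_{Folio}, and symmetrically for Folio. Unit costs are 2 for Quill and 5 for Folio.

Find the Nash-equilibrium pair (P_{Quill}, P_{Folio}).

Quill's profit: π = (P_{Quill} − 2)(66 − 3P_{Quill} + 2P_{Folio}).
∂π/∂P_{Quill} = 72 − 6P_{Quill} + 2P_{Folio} = 0 ⇒ P_{Quill} = 12 + (1/3)P_{Folio}.
Similarly P_{Folio} = 13.5 + (1/3)P_{Quill}.
Plugging P_{Folio} into Quill's best response: P_{Quill} = 12 + (1/3)(13.5 + (1/3)P_{Quill}) ⇒ (8/9)P_{Quill} = 16.5, so P_{Quill} = 18.5625.
Then P_{Folio} = 13.5 + (1/3)·18.5625 = 19.6875.

18.5625, 19.6875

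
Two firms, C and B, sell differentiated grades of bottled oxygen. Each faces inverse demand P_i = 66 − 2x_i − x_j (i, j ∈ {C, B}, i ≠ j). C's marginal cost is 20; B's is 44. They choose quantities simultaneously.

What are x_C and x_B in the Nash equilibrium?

10.8, 2.8

Firm C's profit: π = x_C(66 − 2x_C − x_B) − 20x_C.
∂π/∂x_C = 46 − 4x_C − x_B = 0 ⇒ x_C = 11.5 − 0.25x_B.
Similarly x_B = 5.5 − 0.25x_C.
Solving the two reaction functions simultaneously: (1 − (−0.25)(−0.25))x_C = 11.5 − 0.25·5.5, so 0.9375x_C = 10.125 and x_C = 10.8.
Then x_B = 5.5 − 0.25·10.8 = 2.8.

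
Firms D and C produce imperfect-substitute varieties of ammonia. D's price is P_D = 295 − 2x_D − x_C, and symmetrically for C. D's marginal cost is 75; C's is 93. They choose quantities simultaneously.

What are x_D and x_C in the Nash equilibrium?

45.2, 39.2

Firm D's profit: π = x_D(295 − 2x_D − x_C) − 75x_D.
∂π/∂x_D = 220 − 4x_D − x_C = 0 ⇒ x_D = 55 − 0.25x_C.
Similarly x_C = 50.5 − 0.25x_D.
Substituting the second reaction function into the first: x_D = 55 − 0.25(50.5 − 0.25x_D), which gives 0.9375x_D = 42.375 ⇒ x_D = 45.2.
Then x_C = 50.5 − 0.25·45.2 = 39.2.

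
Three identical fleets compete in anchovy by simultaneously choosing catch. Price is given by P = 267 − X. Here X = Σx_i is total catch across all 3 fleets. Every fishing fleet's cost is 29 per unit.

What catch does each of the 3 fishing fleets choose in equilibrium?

A representative fishing fleet's profit is π_i = x_i(267 − X) − 29x_i, with X = x_i + Σ_{j≠i} x_j.
First-order condition: 238 − 2x_i − Σ_{j≠i} x_j = 0.
With identical fishing fleets, set every x_j = x: then 238 − 2x − 2x = 0, i.e. x = 238/4 = 59.5.

59.5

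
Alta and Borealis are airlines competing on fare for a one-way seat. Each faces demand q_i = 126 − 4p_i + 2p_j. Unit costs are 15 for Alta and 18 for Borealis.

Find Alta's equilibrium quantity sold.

65.6

Alta's profit: π = (p_{Alta} − 15)(126 − 4p_{Alta} + 2p_{Borealis}).
∂π/∂p_{Alta} = 186 − 8p_{Alta} + 2p_{Borealis} = 0 ⇒ p_{Alta} = 23.25 + 0.25p_{Borealis}.
Similarly p_{Borealis} = 24.75 + 0.25p_{Alta}.
Substituting the second reaction function into the first: p_{Alta} = 23.25 + 0.25(24.75 + 0.25p_{Alta}), which gives 0.9375p_{Alta} = 29.4375 ⇒ p_{Alta} = 31.4.
Then p_{Borealis} = 24.75 + 0.25·31.4 = 32.6.
q_{Alta} = 126 − 4·31.4 + 2·32.6 = 65.6.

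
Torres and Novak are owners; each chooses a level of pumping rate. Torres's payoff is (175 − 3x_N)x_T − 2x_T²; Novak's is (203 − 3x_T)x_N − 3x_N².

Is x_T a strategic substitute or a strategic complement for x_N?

strategic substitutes

Expanding Torres's payoff: 175x_T − 3x_Nx_T − 2x_T².
∂π/∂x_T = 175 − 3x_N − 4x_T = 0, so x_T = 43.75 − 0.75x_N.
The best-response slope dx_T/dx_N = −0.75 < 0: the reaction function is downward-sloping, so the choices are strategic substitutes.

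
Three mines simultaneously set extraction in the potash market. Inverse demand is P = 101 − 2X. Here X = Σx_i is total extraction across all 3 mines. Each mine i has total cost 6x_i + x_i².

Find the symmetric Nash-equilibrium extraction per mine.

9.5

A representative mine's profit is π_i = x_i(101 − 2X) − 6x_i − x_i², with X = x_i + Σ_{j≠i} x_j.
First-order condition: 95 − 6x_i − 2Σ_{j≠i} x_j = 0.
Imposing symmetry (x_j = x for all j) turns Σ_{j≠i} x_j into 2x, so 95 = 10x and x = 9.5.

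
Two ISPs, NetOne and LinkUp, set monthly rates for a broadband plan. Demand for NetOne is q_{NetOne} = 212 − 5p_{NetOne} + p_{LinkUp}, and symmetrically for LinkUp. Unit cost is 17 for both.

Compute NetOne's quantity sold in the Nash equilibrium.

80

NetOne's profit: π = (p_{NetOne} − 17)(212 − 5p_{NetOne} + p_{LinkUp}).
∂π/∂p_{NetOne} = 297 − 10p_{NetOne} + p_{LinkUp} = 0 ⇒ p_{NetOne} = 29.7 + 0.1p_{LinkUp}.
Setting p_{NetOne} = p_{LinkUp} in the reaction function: p_{NetOne} = 29.7 + 0.1p_{NetOne}, so p_{NetOne} = 29.7 / 0.9 = 33.
q_{NetOne} = 212 − 5·33 + 33 = 80.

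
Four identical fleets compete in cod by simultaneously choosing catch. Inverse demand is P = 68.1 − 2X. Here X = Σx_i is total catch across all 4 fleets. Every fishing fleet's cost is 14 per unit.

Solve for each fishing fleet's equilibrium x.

5.41

A representative fishing fleet's profit is π_i = x_i(68.1 − 2X) − 14x_i, with X = x_i + Σ_{j≠i} x_j.
First-order condition: 54.1 − 4x_i − 2Σ_{j≠i} x_j = 0.
Imposing symmetry (x_j = x for all j) turns Σ_{j≠i} x_j into 3x, so 54.1 = 10x and x = 5.41.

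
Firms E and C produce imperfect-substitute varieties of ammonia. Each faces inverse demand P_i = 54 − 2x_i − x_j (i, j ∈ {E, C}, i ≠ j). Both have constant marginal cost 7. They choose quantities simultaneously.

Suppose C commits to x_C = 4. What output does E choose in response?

10.75

Firm E's profit: π = x_E(54 − 2x_E − x_C) − 7x_E.
∂π/∂x_E = 47 − 4x_E − x_C = 0 ⇒ x_E = 11.75 − 0.25x_C.
At x_C = 4: x_E = 11.75 − 0.25·4 = 10.75.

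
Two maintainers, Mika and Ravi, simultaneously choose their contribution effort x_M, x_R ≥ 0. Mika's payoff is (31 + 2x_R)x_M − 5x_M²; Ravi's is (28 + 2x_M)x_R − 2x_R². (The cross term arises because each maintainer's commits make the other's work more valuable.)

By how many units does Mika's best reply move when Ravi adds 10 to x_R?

Expanding Mika's payoff: 31x_M + 2x_Rx_M − 5x_M².
∂π/∂x_M = 31 + 2x_R − 10x_M = 0, so x_M = 3.1 + 0.2x_R.
The reaction-function slope is 0.2, so a 10-unit rise in x_R moves x_M by 0.2 × 10 = 2. Mika's best response rises — the actions are strategic complements.

2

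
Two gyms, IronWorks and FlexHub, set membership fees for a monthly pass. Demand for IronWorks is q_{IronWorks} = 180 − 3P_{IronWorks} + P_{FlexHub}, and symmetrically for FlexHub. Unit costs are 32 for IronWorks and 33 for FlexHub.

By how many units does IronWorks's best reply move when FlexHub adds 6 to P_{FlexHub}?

1

IronWorks's profit: π = (P_{IronWorks} − 32)(180 − 3P_{IronWorks} + P_{FlexHub}).
∂π/∂P_{IronWorks} = 276 − 6P_{IronWorks} + P_{FlexHub} = 0 ⇒ P_{IronWorks} = 46 + (1/6)P_{FlexHub}.
The reaction-function slope is 1/6, so a 6-unit rise in P_{FlexHub} moves P_{IronWorks} by 1/6 × 6 = 1. IronWorks's best response rises — the actions are strategic complements.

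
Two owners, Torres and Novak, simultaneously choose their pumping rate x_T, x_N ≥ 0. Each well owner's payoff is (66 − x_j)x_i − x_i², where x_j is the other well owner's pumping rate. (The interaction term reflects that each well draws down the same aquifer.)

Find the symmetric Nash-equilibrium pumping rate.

22

Torres's payoff is (66 − x_N)x_T − x_T².
∂π/∂x_T = 66 − x_N − 2x_T = 0, so x_T = 33 − 0.5x_N.
The game is symmetric, so in equilibrium x_N = x_T: the reaction function gives 1.5x_T = 33, hence x_T = 22.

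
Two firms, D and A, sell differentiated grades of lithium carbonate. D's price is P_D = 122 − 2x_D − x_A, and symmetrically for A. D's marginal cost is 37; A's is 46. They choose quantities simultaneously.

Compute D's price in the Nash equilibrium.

Firm D's profit: π = x_D(122 − 2x_D − x_A) − 37x_D.
∂π/∂x_D = 85 − 4x_D − x_A = 0 ⇒ x_D = 21.25 − 0.25x_A.
Similarly x_A = 19 − 0.25x_D.
Substituting the second reaction function into the first: x_D = 21.25 − 0.25(19 − 0.25x_D), which gives 0.9375x_D = 16.5 ⇒ x_D = 17.6.
Then x_A = 19 − 0.25·17.6 = 14.6.
P_D = 122 − 2·17.6 − 14.6 = 72.2.

72.2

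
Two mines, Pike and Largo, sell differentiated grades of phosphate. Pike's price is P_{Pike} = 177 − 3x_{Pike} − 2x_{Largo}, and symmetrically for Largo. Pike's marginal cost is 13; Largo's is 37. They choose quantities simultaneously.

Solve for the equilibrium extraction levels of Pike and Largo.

22, 16

Mine Pike's profit: π = x_{Pike}(177 − 3x_{Pike} − 2x_{Largo}) − 13x_{Pike}.
∂π/∂x_{Pike} = 164 − 6x_{Pike} − 2x_{Largo} = 0 ⇒ x_{Pike} = 82/3 − (1/3)x_{Largo}.
Similarly x_{Largo} = 70/3 − (1/3)x_{Pike}.
Plugging x_{Largo} into Pike's best response: x_{Pike} = 82/3 − (1/3)(70/3 − (1/3)x_{Pike}) ⇒ (8/9)x_{Pike} = 176/9, so x_{Pike} = 22.
Then x_{Largo} = 70/3 − (1/3)·22 = 16.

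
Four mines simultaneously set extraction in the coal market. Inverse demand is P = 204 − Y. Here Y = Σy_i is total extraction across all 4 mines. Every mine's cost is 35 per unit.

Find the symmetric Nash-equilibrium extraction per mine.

A representative mine's profit is π_i = y_i(204 − Y) − 35y_i, with Y = y_i + Σ_{j≠i} y_j.
First-order condition: 169 − 2y_i − Σ_{j≠i} y_j = 0.
Imposing symmetry (y_j = y for all j) turns Σ_{j≠i} y_j into 3y, so 169 = 5y and y = 33.8.

33.8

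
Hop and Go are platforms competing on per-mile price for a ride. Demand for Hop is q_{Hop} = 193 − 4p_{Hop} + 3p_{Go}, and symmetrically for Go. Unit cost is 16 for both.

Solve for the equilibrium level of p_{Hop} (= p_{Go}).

51.4

Hop's profit: π = (p_{Hop} − 16)(193 − 4p_{Hop} + 3p_{Go}).
∂π/∂p_{Hop} = 257 − 8p_{Hop} + 3p_{Go} = 0 ⇒ p_{Hop} = 32.125 + 0.375p_{Go}.
Setting p_{Hop} = p_{Go} in the reaction function: p_{Hop} = 32.125 + 0.375p_{Hop}, so p_{Hop} = 32.125 / 0.625 = 51.4.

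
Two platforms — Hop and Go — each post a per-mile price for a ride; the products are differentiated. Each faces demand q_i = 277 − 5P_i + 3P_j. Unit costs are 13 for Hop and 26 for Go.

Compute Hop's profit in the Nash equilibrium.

Hop's profit: π = (P_{Hop} − 13)(277 − 5P_{Hop} + 3P_{Go}).
∂π/∂P_{Hop} = 342 − 10P_{Hop} + 3P_{Go} = 0 ⇒ P_{Hop} = 34.2 + 0.3P_{Go}.
Similarly P_{Go} = 40.7 + 0.3P_{Hop}.
Substituting the second reaction function into the first: P_{Hop} = 34.2 + 0.3(40.7 + 0.3P_{Hop}), which gives 0.91P_{Hop} = 46.41 ⇒ P_{Hop} = 51.
Then P_{Go} = 40.7 + 0.3·51 = 56.
q_{Hop} = 277 − 5·51 + 3·56 = 190.
Profit = (51 − 13)·190 = 7220.

7220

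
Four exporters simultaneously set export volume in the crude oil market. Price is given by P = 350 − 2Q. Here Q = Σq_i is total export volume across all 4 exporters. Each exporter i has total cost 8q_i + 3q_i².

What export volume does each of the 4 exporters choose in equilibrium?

21.375

A representative exporter's profit is π_i = q_i(350 − 2Q) − 8q_i − 3q_i², with Q = q_i + Σ_{j≠i} q_j.
First-order condition: 342 − 10q_i − 2Σ_{j≠i} q_j = 0.
Imposing symmetry (q_j = q for all j) turns Σ_{j≠i} q_j into 3q, so 342 = 16q and q = 21.375.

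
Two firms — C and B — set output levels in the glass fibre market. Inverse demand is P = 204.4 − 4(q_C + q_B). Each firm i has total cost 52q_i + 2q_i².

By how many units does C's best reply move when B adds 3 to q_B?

-1

Firm C's profit: π = q_C(204.4 − 4(q_C + q_B)) − 52q_C − 2q_C².
∂π/∂q_C = 152.4 − 12q_C − 4q_B = 0, so q_C = 12.7 − (1/3)q_B.
The reaction-function slope is −1/3, so a 3-unit rise in q_B moves q_C by −1/3 × 3 = −1. C's best response falls — the actions are strategic substitutes.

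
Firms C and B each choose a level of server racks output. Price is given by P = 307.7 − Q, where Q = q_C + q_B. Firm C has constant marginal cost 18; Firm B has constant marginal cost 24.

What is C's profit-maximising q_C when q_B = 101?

Firm C's profit: π = q_C(307.7 − (q_C + q_B)) − 18q_C.
∂π/∂q_C = 289.7 − 2q_C − q_B = 0, so q_C = 144.85 − 0.5q_B.
At q_B = 101: q_C = 144.85 − 0.5·101 = 94.35.

94.35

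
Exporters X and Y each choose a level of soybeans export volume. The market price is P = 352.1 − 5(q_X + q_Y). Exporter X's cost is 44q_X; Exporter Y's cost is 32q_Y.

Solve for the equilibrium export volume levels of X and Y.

19.74, 22.14

Exporter X's profit: π = q_X(352.1 − 5(q_X + q_Y)) − 44q_X.
∂π/∂q_X = 308.1 − 10q_X − 5q_Y = 0, so q_X = 30.81 − 0.5q_Y.
By the same steps for Y: q_Y = 32.01 − 0.5q_X.
Solving the two reaction functions simultaneously: (1 − (−0.5)(−0.5))q_X = 30.81 − 0.5·32.01, so 0.75q_X = 14.805 and q_X = 19.74.
Then q_Y = 32.01 − 0.5·19.74 = 22.14.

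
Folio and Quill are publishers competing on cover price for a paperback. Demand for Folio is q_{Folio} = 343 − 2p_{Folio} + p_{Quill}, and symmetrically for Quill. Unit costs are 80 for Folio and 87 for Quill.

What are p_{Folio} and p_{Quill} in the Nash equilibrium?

Folio's profit: π = (p_{Folio} − 80)(343 − 2p_{Folio} + p_{Quill}).
∂π/∂p_{Folio} = 503 − 4p_{Folio} + p_{Quill} = 0 ⇒ p_{Folio} = 125.75 + 0.25p_{Quill}.
Similarly p_{Quill} = 129.25 + 0.25p_{Folio}.
Plugging p_{Quill} into Folio's best response: p_{Folio} = 125.75 + 0.25(129.25 + 0.25p_{Folio}) ⇒ 0.9375p_{Folio} = 158.0625, so p_{Folio} = 168.6.
Then p_{Quill} = 129.25 + 0.25·168.6 = 171.4.

168.6, 171.4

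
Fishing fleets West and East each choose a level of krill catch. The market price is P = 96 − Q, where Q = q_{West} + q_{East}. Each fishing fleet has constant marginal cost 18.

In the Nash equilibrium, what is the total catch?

52

Fishing fleet West's profit: π = q_{West}(96 − (q_{West} + q_{East})) − 18q_{West}.
∂π/∂q_{West} = 78 − 2q_{West} − q_{East} = 0, so q_{West} = 39 − 0.5q_{East}.
The game is symmetric, so in equilibrium q_{East} = q_{West}: the reaction function gives 1.5q_{West} = 39, hence q_{West} = 26.
Total catch: 26 + 26 = 52.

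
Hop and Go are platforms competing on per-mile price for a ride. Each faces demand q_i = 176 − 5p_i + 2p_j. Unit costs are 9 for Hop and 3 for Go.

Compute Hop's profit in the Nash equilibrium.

1620

Hop's profit: π = (p_{Hop} − 9)(176 − 5p_{Hop} + 2p_{Go}).
∂π/∂p_{Hop} = 221 − 10p_{Hop} + 2p_{Go} = 0 ⇒ p_{Hop} = 22.1 + 0.2p_{Go}.
Similarly p_{Go} = 19.1 + 0.2p_{Hop}.
Solving the two reaction functions simultaneously: (1 − (0.2)(0.2))p_{Hop} = 22.1 + 0.2·19.1, so 0.96p_{Hop} = 25.92 and p_{Hop} = 27.
Then p_{Go} = 19.1 + 0.2·27 = 24.5.
q_{Hop} = 176 − 5·27 + 2·24.5 = 90.
Profit = (27 − 9)·90 = 1620.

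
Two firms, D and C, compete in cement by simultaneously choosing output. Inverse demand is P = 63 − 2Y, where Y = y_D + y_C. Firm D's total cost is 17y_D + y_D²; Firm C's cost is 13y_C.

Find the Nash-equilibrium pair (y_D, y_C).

4.2, 10.4

Firm D's profit: π = y_D(63 − 2(y_D + y_C)) − 17y_D − y_D².
∂π/∂y_D = 46 − 6y_D − 2y_C = 0, so y_D = 23/3 − (1/3)y_C.
For C: ∂π/∂y_C = 50 − 4y_C − 2y_D = 0 ⇒ y_C = 12.5 − 0.5y_D.
Substituting the second reaction function into the first: y_D = 23/3 − (1/3)(12.5 − 0.5y_D), which gives (5/6)y_D = 3.5 ⇒ y_D = 4.2.
Then y_C = 12.5 − 0.5·4.2 = 10.4.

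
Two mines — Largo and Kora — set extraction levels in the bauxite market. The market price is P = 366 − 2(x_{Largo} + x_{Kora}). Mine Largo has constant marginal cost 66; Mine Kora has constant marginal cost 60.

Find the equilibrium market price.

164

Mine Largo's profit: π = x_{Largo}(366 − 2(x_{Largo} + x_{Kora})) − 66x_{Largo}.
∂π/∂x_{Largo} = 300 − 4x_{Largo} − 2x_{Kora} = 0, so x_{Largo} = 75 − 0.5x_{Kora}.
By the same steps for Kora: x_{Kora} = 76.5 − 0.5x_{Largo}.
Plugging x_{Kora} into Largo's best response: x_{Largo} = 75 − 0.5(76.5 − 0.5x_{Largo}) ⇒ 0.75x_{Largo} = 36.75, so x_{Largo} = 49.
Then x_{Kora} = 76.5 − 0.5·49 = 52.
Equilibrium price: P = 366 − 2·101 = 164.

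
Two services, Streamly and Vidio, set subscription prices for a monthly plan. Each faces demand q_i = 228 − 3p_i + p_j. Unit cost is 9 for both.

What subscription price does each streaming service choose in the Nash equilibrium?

Streamly's profit: π = (p_{Streamly} − 9)(228 − 3p_{Streamly} + p_{Vidio}).
∂π/∂p_{Streamly} = 255 − 6p_{Streamly} + p_{Vidio} = 0 ⇒ p_{Streamly} = 42.5 + (1/6)p_{Vidio}.
Setting p_{Streamly} = p_{Vidio} in the reaction function: p_{Streamly} = 42.5 + (1/6)p_{Streamly}, so p_{Streamly} = 42.5 / (5/6) = 51.

51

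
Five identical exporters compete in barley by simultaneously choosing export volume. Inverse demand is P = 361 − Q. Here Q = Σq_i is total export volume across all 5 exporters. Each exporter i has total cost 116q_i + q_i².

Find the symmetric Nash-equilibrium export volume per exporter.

A representative exporter's profit is π_i = q_i(361 − Q) − 116q_i − q_i², with Q = q_i + Σ_{j≠i} q_j.
First-order condition: 245 − 4q_i − Σ_{j≠i} q_j = 0.
With identical exporters, set every q_j = q: then 245 − 4q − 4q = 0, i.e. q = 245/8 = 30.625.

30.625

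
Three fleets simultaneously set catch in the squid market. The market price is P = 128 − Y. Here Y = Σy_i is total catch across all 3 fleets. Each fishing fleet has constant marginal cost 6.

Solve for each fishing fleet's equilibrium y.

A representative fishing fleet's profit is π_i = y_i(128 − Y) − 6y_i, with Y = y_i + Σ_{j≠i} y_j.
First-order condition: 122 − 2y_i − Σ_{j≠i} y_j = 0.
In a symmetric equilibrium every fishing fleet chooses the same y, so Σ_{j≠i} y_j = 2y. The condition becomes 122 − 4y = 0, giving y = 122/4 = 30.5.

30.5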